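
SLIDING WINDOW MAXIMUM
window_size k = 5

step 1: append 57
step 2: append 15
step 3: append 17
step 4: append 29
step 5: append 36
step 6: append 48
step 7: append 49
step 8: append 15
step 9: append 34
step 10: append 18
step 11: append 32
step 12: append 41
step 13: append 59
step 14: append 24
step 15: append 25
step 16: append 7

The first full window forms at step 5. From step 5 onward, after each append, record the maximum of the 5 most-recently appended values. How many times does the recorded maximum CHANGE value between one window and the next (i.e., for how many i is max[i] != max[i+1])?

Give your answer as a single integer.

Answer: 4

Derivation:
step 1: append 57 -> window=[57] (not full yet)
step 2: append 15 -> window=[57, 15] (not full yet)
step 3: append 17 -> window=[57, 15, 17] (not full yet)
step 4: append 29 -> window=[57, 15, 17, 29] (not full yet)
step 5: append 36 -> window=[57, 15, 17, 29, 36] -> max=57
step 6: append 48 -> window=[15, 17, 29, 36, 48] -> max=48
step 7: append 49 -> window=[17, 29, 36, 48, 49] -> max=49
step 8: append 15 -> window=[29, 36, 48, 49, 15] -> max=49
step 9: append 34 -> window=[36, 48, 49, 15, 34] -> max=49
step 10: append 18 -> window=[48, 49, 15, 34, 18] -> max=49
step 11: append 32 -> window=[49, 15, 34, 18, 32] -> max=49
step 12: append 41 -> window=[15, 34, 18, 32, 41] -> max=41
step 13: append 59 -> window=[34, 18, 32, 41, 59] -> max=59
step 14: append 24 -> window=[18, 32, 41, 59, 24] -> max=59
step 15: append 25 -> window=[32, 41, 59, 24, 25] -> max=59
step 16: append 7 -> window=[41, 59, 24, 25, 7] -> max=59
Recorded maximums: 57 48 49 49 49 49 49 41 59 59 59 59
Changes between consecutive maximums: 4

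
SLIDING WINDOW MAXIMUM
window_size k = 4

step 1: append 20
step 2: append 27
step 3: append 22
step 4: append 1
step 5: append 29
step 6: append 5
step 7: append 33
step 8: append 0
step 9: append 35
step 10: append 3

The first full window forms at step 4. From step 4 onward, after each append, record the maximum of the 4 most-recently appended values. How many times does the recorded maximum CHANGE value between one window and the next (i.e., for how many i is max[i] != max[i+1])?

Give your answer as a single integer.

Answer: 3

Derivation:
step 1: append 20 -> window=[20] (not full yet)
step 2: append 27 -> window=[20, 27] (not full yet)
step 3: append 22 -> window=[20, 27, 22] (not full yet)
step 4: append 1 -> window=[20, 27, 22, 1] -> max=27
step 5: append 29 -> window=[27, 22, 1, 29] -> max=29
step 6: append 5 -> window=[22, 1, 29, 5] -> max=29
step 7: append 33 -> window=[1, 29, 5, 33] -> max=33
step 8: append 0 -> window=[29, 5, 33, 0] -> max=33
step 9: append 35 -> window=[5, 33, 0, 35] -> max=35
step 10: append 3 -> window=[33, 0, 35, 3] -> max=35
Recorded maximums: 27 29 29 33 33 35 35
Changes between consecutive maximums: 3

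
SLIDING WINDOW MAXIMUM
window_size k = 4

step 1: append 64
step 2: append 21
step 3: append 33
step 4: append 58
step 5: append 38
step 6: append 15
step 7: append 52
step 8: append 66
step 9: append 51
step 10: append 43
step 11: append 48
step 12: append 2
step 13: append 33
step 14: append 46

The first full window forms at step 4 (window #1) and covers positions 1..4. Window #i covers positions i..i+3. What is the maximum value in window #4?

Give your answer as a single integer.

step 1: append 64 -> window=[64] (not full yet)
step 2: append 21 -> window=[64, 21] (not full yet)
step 3: append 33 -> window=[64, 21, 33] (not full yet)
step 4: append 58 -> window=[64, 21, 33, 58] -> max=64
step 5: append 38 -> window=[21, 33, 58, 38] -> max=58
step 6: append 15 -> window=[33, 58, 38, 15] -> max=58
step 7: append 52 -> window=[58, 38, 15, 52] -> max=58
Window #4 max = 58

Answer: 58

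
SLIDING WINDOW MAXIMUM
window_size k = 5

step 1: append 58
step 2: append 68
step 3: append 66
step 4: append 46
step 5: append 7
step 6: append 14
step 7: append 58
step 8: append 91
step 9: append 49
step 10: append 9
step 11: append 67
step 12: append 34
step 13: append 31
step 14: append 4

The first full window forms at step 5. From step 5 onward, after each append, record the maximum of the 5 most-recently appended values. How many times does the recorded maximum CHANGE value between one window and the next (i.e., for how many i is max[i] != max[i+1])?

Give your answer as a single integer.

step 1: append 58 -> window=[58] (not full yet)
step 2: append 68 -> window=[58, 68] (not full yet)
step 3: append 66 -> window=[58, 68, 66] (not full yet)
step 4: append 46 -> window=[58, 68, 66, 46] (not full yet)
step 5: append 7 -> window=[58, 68, 66, 46, 7] -> max=68
step 6: append 14 -> window=[68, 66, 46, 7, 14] -> max=68
step 7: append 58 -> window=[66, 46, 7, 14, 58] -> max=66
step 8: append 91 -> window=[46, 7, 14, 58, 91] -> max=91
step 9: append 49 -> window=[7, 14, 58, 91, 49] -> max=91
step 10: append 9 -> window=[14, 58, 91, 49, 9] -> max=91
step 11: append 67 -> window=[58, 91, 49, 9, 67] -> max=91
step 12: append 34 -> window=[91, 49, 9, 67, 34] -> max=91
step 13: append 31 -> window=[49, 9, 67, 34, 31] -> max=67
step 14: append 4 -> window=[9, 67, 34, 31, 4] -> max=67
Recorded maximums: 68 68 66 91 91 91 91 91 67 67
Changes between consecutive maximums: 3

Answer: 3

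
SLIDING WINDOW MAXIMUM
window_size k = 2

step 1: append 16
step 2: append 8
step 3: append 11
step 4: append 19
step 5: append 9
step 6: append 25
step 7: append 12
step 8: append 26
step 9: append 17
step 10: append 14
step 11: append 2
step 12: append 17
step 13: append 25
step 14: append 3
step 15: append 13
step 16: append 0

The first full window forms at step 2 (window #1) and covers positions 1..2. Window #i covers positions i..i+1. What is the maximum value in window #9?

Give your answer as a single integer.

Answer: 17

Derivation:
step 1: append 16 -> window=[16] (not full yet)
step 2: append 8 -> window=[16, 8] -> max=16
step 3: append 11 -> window=[8, 11] -> max=11
step 4: append 19 -> window=[11, 19] -> max=19
step 5: append 9 -> window=[19, 9] -> max=19
step 6: append 25 -> window=[9, 25] -> max=25
step 7: append 12 -> window=[25, 12] -> max=25
step 8: append 26 -> window=[12, 26] -> max=26
step 9: append 17 -> window=[26, 17] -> max=26
step 10: append 14 -> window=[17, 14] -> max=17
Window #9 max = 17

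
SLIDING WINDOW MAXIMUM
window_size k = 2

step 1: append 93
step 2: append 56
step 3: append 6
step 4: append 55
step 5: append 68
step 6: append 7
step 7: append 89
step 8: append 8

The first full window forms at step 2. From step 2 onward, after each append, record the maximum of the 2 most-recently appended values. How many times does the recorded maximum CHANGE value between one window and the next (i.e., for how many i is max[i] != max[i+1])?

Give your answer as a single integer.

Answer: 4

Derivation:
step 1: append 93 -> window=[93] (not full yet)
step 2: append 56 -> window=[93, 56] -> max=93
step 3: append 6 -> window=[56, 6] -> max=56
step 4: append 55 -> window=[6, 55] -> max=55
step 5: append 68 -> window=[55, 68] -> max=68
step 6: append 7 -> window=[68, 7] -> max=68
step 7: append 89 -> window=[7, 89] -> max=89
step 8: append 8 -> window=[89, 8] -> max=89
Recorded maximums: 93 56 55 68 68 89 89
Changes between consecutive maximums: 4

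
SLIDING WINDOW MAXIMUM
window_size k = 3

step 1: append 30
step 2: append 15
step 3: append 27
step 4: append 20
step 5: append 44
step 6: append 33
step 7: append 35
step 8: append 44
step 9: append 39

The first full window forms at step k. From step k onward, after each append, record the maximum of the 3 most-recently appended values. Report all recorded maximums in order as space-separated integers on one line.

Answer: 30 27 44 44 44 44 44

Derivation:
step 1: append 30 -> window=[30] (not full yet)
step 2: append 15 -> window=[30, 15] (not full yet)
step 3: append 27 -> window=[30, 15, 27] -> max=30
step 4: append 20 -> window=[15, 27, 20] -> max=27
step 5: append 44 -> window=[27, 20, 44] -> max=44
step 6: append 33 -> window=[20, 44, 33] -> max=44
step 7: append 35 -> window=[44, 33, 35] -> max=44
step 8: append 44 -> window=[33, 35, 44] -> max=44
step 9: append 39 -> window=[35, 44, 39] -> max=44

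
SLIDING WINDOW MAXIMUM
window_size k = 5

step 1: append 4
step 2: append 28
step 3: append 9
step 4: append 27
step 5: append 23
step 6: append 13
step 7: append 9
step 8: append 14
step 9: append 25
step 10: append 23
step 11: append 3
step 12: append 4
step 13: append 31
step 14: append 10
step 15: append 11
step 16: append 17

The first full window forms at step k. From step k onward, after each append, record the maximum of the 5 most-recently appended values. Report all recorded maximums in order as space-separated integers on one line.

step 1: append 4 -> window=[4] (not full yet)
step 2: append 28 -> window=[4, 28] (not full yet)
step 3: append 9 -> window=[4, 28, 9] (not full yet)
step 4: append 27 -> window=[4, 28, 9, 27] (not full yet)
step 5: append 23 -> window=[4, 28, 9, 27, 23] -> max=28
step 6: append 13 -> window=[28, 9, 27, 23, 13] -> max=28
step 7: append 9 -> window=[9, 27, 23, 13, 9] -> max=27
step 8: append 14 -> window=[27, 23, 13, 9, 14] -> max=27
step 9: append 25 -> window=[23, 13, 9, 14, 25] -> max=25
step 10: append 23 -> window=[13, 9, 14, 25, 23] -> max=25
step 11: append 3 -> window=[9, 14, 25, 23, 3] -> max=25
step 12: append 4 -> window=[14, 25, 23, 3, 4] -> max=25
step 13: append 31 -> window=[25, 23, 3, 4, 31] -> max=31
step 14: append 10 -> window=[23, 3, 4, 31, 10] -> max=31
step 15: append 11 -> window=[3, 4, 31, 10, 11] -> max=31
step 16: append 17 -> window=[4, 31, 10, 11, 17] -> max=31

Answer: 28 28 27 27 25 25 25 25 31 31 31 31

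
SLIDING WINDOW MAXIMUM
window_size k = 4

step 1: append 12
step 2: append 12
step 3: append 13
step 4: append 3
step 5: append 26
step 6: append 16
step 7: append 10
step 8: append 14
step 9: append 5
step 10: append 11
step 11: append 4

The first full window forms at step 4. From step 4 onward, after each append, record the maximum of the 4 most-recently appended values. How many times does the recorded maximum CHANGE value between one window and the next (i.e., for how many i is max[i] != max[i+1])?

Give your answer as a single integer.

Answer: 3

Derivation:
step 1: append 12 -> window=[12] (not full yet)
step 2: append 12 -> window=[12, 12] (not full yet)
step 3: append 13 -> window=[12, 12, 13] (not full yet)
step 4: append 3 -> window=[12, 12, 13, 3] -> max=13
step 5: append 26 -> window=[12, 13, 3, 26] -> max=26
step 6: append 16 -> window=[13, 3, 26, 16] -> max=26
step 7: append 10 -> window=[3, 26, 16, 10] -> max=26
step 8: append 14 -> window=[26, 16, 10, 14] -> max=26
step 9: append 5 -> window=[16, 10, 14, 5] -> max=16
step 10: append 11 -> window=[10, 14, 5, 11] -> max=14
step 11: append 4 -> window=[14, 5, 11, 4] -> max=14
Recorded maximums: 13 26 26 26 26 16 14 14
Changes between consecutive maximums: 3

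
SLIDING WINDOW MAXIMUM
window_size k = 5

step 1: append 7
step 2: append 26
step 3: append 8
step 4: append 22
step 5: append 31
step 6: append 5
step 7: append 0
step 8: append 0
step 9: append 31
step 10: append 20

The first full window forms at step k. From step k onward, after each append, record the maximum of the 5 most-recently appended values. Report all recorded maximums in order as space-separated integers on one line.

step 1: append 7 -> window=[7] (not full yet)
step 2: append 26 -> window=[7, 26] (not full yet)
step 3: append 8 -> window=[7, 26, 8] (not full yet)
step 4: append 22 -> window=[7, 26, 8, 22] (not full yet)
step 5: append 31 -> window=[7, 26, 8, 22, 31] -> max=31
step 6: append 5 -> window=[26, 8, 22, 31, 5] -> max=31
step 7: append 0 -> window=[8, 22, 31, 5, 0] -> max=31
step 8: append 0 -> window=[22, 31, 5, 0, 0] -> max=31
step 9: append 31 -> window=[31, 5, 0, 0, 31] -> max=31
step 10: append 20 -> window=[5, 0, 0, 31, 20] -> max=31

Answer: 31 31 31 31 31 31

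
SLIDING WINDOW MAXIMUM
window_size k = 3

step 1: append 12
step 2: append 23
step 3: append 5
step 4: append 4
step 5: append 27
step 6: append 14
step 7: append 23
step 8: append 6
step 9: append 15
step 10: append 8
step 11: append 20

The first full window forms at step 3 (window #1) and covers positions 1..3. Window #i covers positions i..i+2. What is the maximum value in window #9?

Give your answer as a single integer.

step 1: append 12 -> window=[12] (not full yet)
step 2: append 23 -> window=[12, 23] (not full yet)
step 3: append 5 -> window=[12, 23, 5] -> max=23
step 4: append 4 -> window=[23, 5, 4] -> max=23
step 5: append 27 -> window=[5, 4, 27] -> max=27
step 6: append 14 -> window=[4, 27, 14] -> max=27
step 7: append 23 -> window=[27, 14, 23] -> max=27
step 8: append 6 -> window=[14, 23, 6] -> max=23
step 9: append 15 -> window=[23, 6, 15] -> max=23
step 10: append 8 -> window=[6, 15, 8] -> max=15
step 11: append 20 -> window=[15, 8, 20] -> max=20
Window #9 max = 20

Answer: 20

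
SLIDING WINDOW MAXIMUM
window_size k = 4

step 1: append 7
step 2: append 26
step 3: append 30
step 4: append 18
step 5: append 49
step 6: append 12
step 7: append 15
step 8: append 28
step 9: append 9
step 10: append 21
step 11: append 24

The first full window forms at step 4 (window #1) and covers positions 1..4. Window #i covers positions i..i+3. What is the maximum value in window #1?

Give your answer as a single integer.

Answer: 30

Derivation:
step 1: append 7 -> window=[7] (not full yet)
step 2: append 26 -> window=[7, 26] (not full yet)
step 3: append 30 -> window=[7, 26, 30] (not full yet)
step 4: append 18 -> window=[7, 26, 30, 18] -> max=30
Window #1 max = 30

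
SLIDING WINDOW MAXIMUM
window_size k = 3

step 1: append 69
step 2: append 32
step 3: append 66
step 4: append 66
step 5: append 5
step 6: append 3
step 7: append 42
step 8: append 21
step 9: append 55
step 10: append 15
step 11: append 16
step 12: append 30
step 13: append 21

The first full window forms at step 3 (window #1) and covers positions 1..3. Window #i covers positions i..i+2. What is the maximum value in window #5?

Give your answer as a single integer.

step 1: append 69 -> window=[69] (not full yet)
step 2: append 32 -> window=[69, 32] (not full yet)
step 3: append 66 -> window=[69, 32, 66] -> max=69
step 4: append 66 -> window=[32, 66, 66] -> max=66
step 5: append 5 -> window=[66, 66, 5] -> max=66
step 6: append 3 -> window=[66, 5, 3] -> max=66
step 7: append 42 -> window=[5, 3, 42] -> max=42
Window #5 max = 42

Answer: 42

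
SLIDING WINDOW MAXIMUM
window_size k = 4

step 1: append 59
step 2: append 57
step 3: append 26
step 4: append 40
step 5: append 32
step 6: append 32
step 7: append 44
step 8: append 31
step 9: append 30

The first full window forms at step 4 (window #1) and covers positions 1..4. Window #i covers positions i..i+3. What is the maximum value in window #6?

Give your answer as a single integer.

step 1: append 59 -> window=[59] (not full yet)
step 2: append 57 -> window=[59, 57] (not full yet)
step 3: append 26 -> window=[59, 57, 26] (not full yet)
step 4: append 40 -> window=[59, 57, 26, 40] -> max=59
step 5: append 32 -> window=[57, 26, 40, 32] -> max=57
step 6: append 32 -> window=[26, 40, 32, 32] -> max=40
step 7: append 44 -> window=[40, 32, 32, 44] -> max=44
step 8: append 31 -> window=[32, 32, 44, 31] -> max=44
step 9: append 30 -> window=[32, 44, 31, 30] -> max=44
Window #6 max = 44

Answer: 44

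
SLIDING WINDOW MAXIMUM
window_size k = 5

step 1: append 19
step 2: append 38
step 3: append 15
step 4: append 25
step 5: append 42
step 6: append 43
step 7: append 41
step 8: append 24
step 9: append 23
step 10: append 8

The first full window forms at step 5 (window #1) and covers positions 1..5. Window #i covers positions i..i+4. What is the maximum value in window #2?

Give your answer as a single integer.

step 1: append 19 -> window=[19] (not full yet)
step 2: append 38 -> window=[19, 38] (not full yet)
step 3: append 15 -> window=[19, 38, 15] (not full yet)
step 4: append 25 -> window=[19, 38, 15, 25] (not full yet)
step 5: append 42 -> window=[19, 38, 15, 25, 42] -> max=42
step 6: append 43 -> window=[38, 15, 25, 42, 43] -> max=43
Window #2 max = 43

Answer: 43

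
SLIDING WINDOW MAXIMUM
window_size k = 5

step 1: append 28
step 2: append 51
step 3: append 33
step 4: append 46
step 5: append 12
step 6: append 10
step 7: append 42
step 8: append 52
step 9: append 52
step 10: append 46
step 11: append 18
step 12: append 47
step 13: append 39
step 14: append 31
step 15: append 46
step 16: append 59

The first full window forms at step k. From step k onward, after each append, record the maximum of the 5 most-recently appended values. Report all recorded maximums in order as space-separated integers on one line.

Answer: 51 51 46 52 52 52 52 52 52 47 47 59

Derivation:
step 1: append 28 -> window=[28] (not full yet)
step 2: append 51 -> window=[28, 51] (not full yet)
step 3: append 33 -> window=[28, 51, 33] (not full yet)
step 4: append 46 -> window=[28, 51, 33, 46] (not full yet)
step 5: append 12 -> window=[28, 51, 33, 46, 12] -> max=51
step 6: append 10 -> window=[51, 33, 46, 12, 10] -> max=51
step 7: append 42 -> window=[33, 46, 12, 10, 42] -> max=46
step 8: append 52 -> window=[46, 12, 10, 42, 52] -> max=52
step 9: append 52 -> window=[12, 10, 42, 52, 52] -> max=52
step 10: append 46 -> window=[10, 42, 52, 52, 46] -> max=52
step 11: append 18 -> window=[42, 52, 52, 46, 18] -> max=52
step 12: append 47 -> window=[52, 52, 46, 18, 47] -> max=52
step 13: append 39 -> window=[52, 46, 18, 47, 39] -> max=52
step 14: append 31 -> window=[46, 18, 47, 39, 31] -> max=47
step 15: append 46 -> window=[18, 47, 39, 31, 46] -> max=47
step 16: append 59 -> window=[47, 39, 31, 46, 59] -> max=59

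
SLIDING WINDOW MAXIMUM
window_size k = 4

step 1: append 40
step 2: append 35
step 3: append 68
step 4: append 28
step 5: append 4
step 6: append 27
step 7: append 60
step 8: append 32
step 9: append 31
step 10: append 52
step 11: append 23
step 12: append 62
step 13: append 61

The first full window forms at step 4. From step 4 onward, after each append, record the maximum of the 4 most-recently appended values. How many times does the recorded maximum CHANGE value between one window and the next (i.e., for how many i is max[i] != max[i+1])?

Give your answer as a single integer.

Answer: 3

Derivation:
step 1: append 40 -> window=[40] (not full yet)
step 2: append 35 -> window=[40, 35] (not full yet)
step 3: append 68 -> window=[40, 35, 68] (not full yet)
step 4: append 28 -> window=[40, 35, 68, 28] -> max=68
step 5: append 4 -> window=[35, 68, 28, 4] -> max=68
step 6: append 27 -> window=[68, 28, 4, 27] -> max=68
step 7: append 60 -> window=[28, 4, 27, 60] -> max=60
step 8: append 32 -> window=[4, 27, 60, 32] -> max=60
step 9: append 31 -> window=[27, 60, 32, 31] -> max=60
step 10: append 52 -> window=[60, 32, 31, 52] -> max=60
step 11: append 23 -> window=[32, 31, 52, 23] -> max=52
step 12: append 62 -> window=[31, 52, 23, 62] -> max=62
step 13: append 61 -> window=[52, 23, 62, 61] -> max=62
Recorded maximums: 68 68 68 60 60 60 60 52 62 62
Changes between consecutive maximums: 3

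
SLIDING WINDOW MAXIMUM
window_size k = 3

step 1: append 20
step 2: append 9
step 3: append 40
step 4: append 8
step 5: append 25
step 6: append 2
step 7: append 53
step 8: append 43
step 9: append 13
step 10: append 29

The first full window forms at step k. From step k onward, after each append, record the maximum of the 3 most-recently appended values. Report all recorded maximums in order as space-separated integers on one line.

step 1: append 20 -> window=[20] (not full yet)
step 2: append 9 -> window=[20, 9] (not full yet)
step 3: append 40 -> window=[20, 9, 40] -> max=40
step 4: append 8 -> window=[9, 40, 8] -> max=40
step 5: append 25 -> window=[40, 8, 25] -> max=40
step 6: append 2 -> window=[8, 25, 2] -> max=25
step 7: append 53 -> window=[25, 2, 53] -> max=53
step 8: append 43 -> window=[2, 53, 43] -> max=53
step 9: append 13 -> window=[53, 43, 13] -> max=53
step 10: append 29 -> window=[43, 13, 29] -> max=43

Answer: 40 40 40 25 53 53 53 43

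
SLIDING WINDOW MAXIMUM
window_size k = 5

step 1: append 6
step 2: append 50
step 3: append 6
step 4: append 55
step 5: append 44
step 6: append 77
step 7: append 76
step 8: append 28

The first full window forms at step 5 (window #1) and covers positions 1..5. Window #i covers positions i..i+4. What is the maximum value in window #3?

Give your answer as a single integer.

Answer: 77

Derivation:
step 1: append 6 -> window=[6] (not full yet)
step 2: append 50 -> window=[6, 50] (not full yet)
step 3: append 6 -> window=[6, 50, 6] (not full yet)
step 4: append 55 -> window=[6, 50, 6, 55] (not full yet)
step 5: append 44 -> window=[6, 50, 6, 55, 44] -> max=55
step 6: append 77 -> window=[50, 6, 55, 44, 77] -> max=77
step 7: append 76 -> window=[6, 55, 44, 77, 76] -> max=77
Window #3 max = 77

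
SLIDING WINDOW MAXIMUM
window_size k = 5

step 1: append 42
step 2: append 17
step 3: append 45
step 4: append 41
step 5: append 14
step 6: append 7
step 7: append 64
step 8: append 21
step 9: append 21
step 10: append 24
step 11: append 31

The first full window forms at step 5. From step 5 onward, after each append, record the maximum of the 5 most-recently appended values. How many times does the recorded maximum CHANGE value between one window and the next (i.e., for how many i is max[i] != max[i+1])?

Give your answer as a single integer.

Answer: 1

Derivation:
step 1: append 42 -> window=[42] (not full yet)
step 2: append 17 -> window=[42, 17] (not full yet)
step 3: append 45 -> window=[42, 17, 45] (not full yet)
step 4: append 41 -> window=[42, 17, 45, 41] (not full yet)
step 5: append 14 -> window=[42, 17, 45, 41, 14] -> max=45
step 6: append 7 -> window=[17, 45, 41, 14, 7] -> max=45
step 7: append 64 -> window=[45, 41, 14, 7, 64] -> max=64
step 8: append 21 -> window=[41, 14, 7, 64, 21] -> max=64
step 9: append 21 -> window=[14, 7, 64, 21, 21] -> max=64
step 10: append 24 -> window=[7, 64, 21, 21, 24] -> max=64
step 11: append 31 -> window=[64, 21, 21, 24, 31] -> max=64
Recorded maximums: 45 45 64 64 64 64 64
Changes between consecutive maximums: 1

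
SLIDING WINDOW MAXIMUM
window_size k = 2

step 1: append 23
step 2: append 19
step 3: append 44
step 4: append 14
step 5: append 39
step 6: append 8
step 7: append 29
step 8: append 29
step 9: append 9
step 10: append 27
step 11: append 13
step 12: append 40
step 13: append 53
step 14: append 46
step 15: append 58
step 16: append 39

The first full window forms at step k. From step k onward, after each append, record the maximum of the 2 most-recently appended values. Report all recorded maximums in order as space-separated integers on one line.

Answer: 23 44 44 39 39 29 29 29 27 27 40 53 53 58 58

Derivation:
step 1: append 23 -> window=[23] (not full yet)
step 2: append 19 -> window=[23, 19] -> max=23
step 3: append 44 -> window=[19, 44] -> max=44
step 4: append 14 -> window=[44, 14] -> max=44
step 5: append 39 -> window=[14, 39] -> max=39
step 6: append 8 -> window=[39, 8] -> max=39
step 7: append 29 -> window=[8, 29] -> max=29
step 8: append 29 -> window=[29, 29] -> max=29
step 9: append 9 -> window=[29, 9] -> max=29
step 10: append 27 -> window=[9, 27] -> max=27
step 11: append 13 -> window=[27, 13] -> max=27
step 12: append 40 -> window=[13, 40] -> max=40
step 13: append 53 -> window=[40, 53] -> max=53
step 14: append 46 -> window=[53, 46] -> max=53
step 15: append 58 -> window=[46, 58] -> max=58
step 16: append 39 -> window=[58, 39] -> max=58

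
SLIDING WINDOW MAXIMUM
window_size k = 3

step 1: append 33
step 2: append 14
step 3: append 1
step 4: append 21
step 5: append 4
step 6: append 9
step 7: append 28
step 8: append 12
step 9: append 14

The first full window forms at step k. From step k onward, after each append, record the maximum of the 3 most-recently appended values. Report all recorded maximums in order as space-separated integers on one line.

step 1: append 33 -> window=[33] (not full yet)
step 2: append 14 -> window=[33, 14] (not full yet)
step 3: append 1 -> window=[33, 14, 1] -> max=33
step 4: append 21 -> window=[14, 1, 21] -> max=21
step 5: append 4 -> window=[1, 21, 4] -> max=21
step 6: append 9 -> window=[21, 4, 9] -> max=21
step 7: append 28 -> window=[4, 9, 28] -> max=28
step 8: append 12 -> window=[9, 28, 12] -> max=28
step 9: append 14 -> window=[28, 12, 14] -> max=28

Answer: 33 21 21 21 28 28 28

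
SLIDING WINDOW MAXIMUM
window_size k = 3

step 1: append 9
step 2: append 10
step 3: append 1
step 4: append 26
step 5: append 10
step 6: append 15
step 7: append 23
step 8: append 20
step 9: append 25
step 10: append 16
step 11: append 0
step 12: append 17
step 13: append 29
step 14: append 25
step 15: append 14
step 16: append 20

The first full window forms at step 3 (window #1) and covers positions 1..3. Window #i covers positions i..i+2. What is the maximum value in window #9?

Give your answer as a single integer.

step 1: append 9 -> window=[9] (not full yet)
step 2: append 10 -> window=[9, 10] (not full yet)
step 3: append 1 -> window=[9, 10, 1] -> max=10
step 4: append 26 -> window=[10, 1, 26] -> max=26
step 5: append 10 -> window=[1, 26, 10] -> max=26
step 6: append 15 -> window=[26, 10, 15] -> max=26
step 7: append 23 -> window=[10, 15, 23] -> max=23
step 8: append 20 -> window=[15, 23, 20] -> max=23
step 9: append 25 -> window=[23, 20, 25] -> max=25
step 10: append 16 -> window=[20, 25, 16] -> max=25
step 11: append 0 -> window=[25, 16, 0] -> max=25
Window #9 max = 25

Answer: 25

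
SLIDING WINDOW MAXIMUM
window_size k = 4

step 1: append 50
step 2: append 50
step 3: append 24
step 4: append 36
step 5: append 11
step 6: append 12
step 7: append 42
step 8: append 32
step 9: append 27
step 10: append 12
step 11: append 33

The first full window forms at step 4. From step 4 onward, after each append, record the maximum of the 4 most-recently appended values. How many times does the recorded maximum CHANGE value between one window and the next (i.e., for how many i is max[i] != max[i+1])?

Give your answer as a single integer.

step 1: append 50 -> window=[50] (not full yet)
step 2: append 50 -> window=[50, 50] (not full yet)
step 3: append 24 -> window=[50, 50, 24] (not full yet)
step 4: append 36 -> window=[50, 50, 24, 36] -> max=50
step 5: append 11 -> window=[50, 24, 36, 11] -> max=50
step 6: append 12 -> window=[24, 36, 11, 12] -> max=36
step 7: append 42 -> window=[36, 11, 12, 42] -> max=42
step 8: append 32 -> window=[11, 12, 42, 32] -> max=42
step 9: append 27 -> window=[12, 42, 32, 27] -> max=42
step 10: append 12 -> window=[42, 32, 27, 12] -> max=42
step 11: append 33 -> window=[32, 27, 12, 33] -> max=33
Recorded maximums: 50 50 36 42 42 42 42 33
Changes between consecutive maximums: 3

Answer: 3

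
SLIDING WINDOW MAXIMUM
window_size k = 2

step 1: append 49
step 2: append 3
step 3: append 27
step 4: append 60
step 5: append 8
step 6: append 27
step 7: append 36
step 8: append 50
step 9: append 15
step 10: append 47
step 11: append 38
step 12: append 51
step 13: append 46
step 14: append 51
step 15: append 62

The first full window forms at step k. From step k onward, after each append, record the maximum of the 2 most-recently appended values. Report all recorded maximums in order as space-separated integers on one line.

step 1: append 49 -> window=[49] (not full yet)
step 2: append 3 -> window=[49, 3] -> max=49
step 3: append 27 -> window=[3, 27] -> max=27
step 4: append 60 -> window=[27, 60] -> max=60
step 5: append 8 -> window=[60, 8] -> max=60
step 6: append 27 -> window=[8, 27] -> max=27
step 7: append 36 -> window=[27, 36] -> max=36
step 8: append 50 -> window=[36, 50] -> max=50
step 9: append 15 -> window=[50, 15] -> max=50
step 10: append 47 -> window=[15, 47] -> max=47
step 11: append 38 -> window=[47, 38] -> max=47
step 12: append 51 -> window=[38, 51] -> max=51
step 13: append 46 -> window=[51, 46] -> max=51
step 14: append 51 -> window=[46, 51] -> max=51
step 15: append 62 -> window=[51, 62] -> max=62

Answer: 49 27 60 60 27 36 50 50 47 47 51 51 51 62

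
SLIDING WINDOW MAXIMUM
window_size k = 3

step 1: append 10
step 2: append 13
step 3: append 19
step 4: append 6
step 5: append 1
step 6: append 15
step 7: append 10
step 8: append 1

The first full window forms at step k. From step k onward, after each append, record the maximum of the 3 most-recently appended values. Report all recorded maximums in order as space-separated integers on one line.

step 1: append 10 -> window=[10] (not full yet)
step 2: append 13 -> window=[10, 13] (not full yet)
step 3: append 19 -> window=[10, 13, 19] -> max=19
step 4: append 6 -> window=[13, 19, 6] -> max=19
step 5: append 1 -> window=[19, 6, 1] -> max=19
step 6: append 15 -> window=[6, 1, 15] -> max=15
step 7: append 10 -> window=[1, 15, 10] -> max=15
step 8: append 1 -> window=[15, 10, 1] -> max=15

Answer: 19 19 19 15 15 15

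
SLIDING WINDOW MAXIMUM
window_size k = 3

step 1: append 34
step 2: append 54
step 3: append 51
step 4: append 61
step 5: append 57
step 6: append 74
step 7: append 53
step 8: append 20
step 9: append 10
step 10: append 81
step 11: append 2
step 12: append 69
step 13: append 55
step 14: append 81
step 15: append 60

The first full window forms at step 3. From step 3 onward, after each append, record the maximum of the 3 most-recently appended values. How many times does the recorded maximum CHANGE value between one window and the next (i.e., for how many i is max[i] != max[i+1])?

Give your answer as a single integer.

step 1: append 34 -> window=[34] (not full yet)
step 2: append 54 -> window=[34, 54] (not full yet)
step 3: append 51 -> window=[34, 54, 51] -> max=54
step 4: append 61 -> window=[54, 51, 61] -> max=61
step 5: append 57 -> window=[51, 61, 57] -> max=61
step 6: append 74 -> window=[61, 57, 74] -> max=74
step 7: append 53 -> window=[57, 74, 53] -> max=74
step 8: append 20 -> window=[74, 53, 20] -> max=74
step 9: append 10 -> window=[53, 20, 10] -> max=53
step 10: append 81 -> window=[20, 10, 81] -> max=81
step 11: append 2 -> window=[10, 81, 2] -> max=81
step 12: append 69 -> window=[81, 2, 69] -> max=81
step 13: append 55 -> window=[2, 69, 55] -> max=69
step 14: append 81 -> window=[69, 55, 81] -> max=81
step 15: append 60 -> window=[55, 81, 60] -> max=81
Recorded maximums: 54 61 61 74 74 74 53 81 81 81 69 81 81
Changes between consecutive maximums: 6

Answer: 6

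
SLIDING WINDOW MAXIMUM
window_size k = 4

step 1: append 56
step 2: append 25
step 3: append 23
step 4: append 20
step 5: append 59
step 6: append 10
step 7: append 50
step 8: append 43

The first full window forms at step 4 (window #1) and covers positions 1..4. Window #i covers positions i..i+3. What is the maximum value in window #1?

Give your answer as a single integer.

step 1: append 56 -> window=[56] (not full yet)
step 2: append 25 -> window=[56, 25] (not full yet)
step 3: append 23 -> window=[56, 25, 23] (not full yet)
step 4: append 20 -> window=[56, 25, 23, 20] -> max=56
Window #1 max = 56

Answer: 56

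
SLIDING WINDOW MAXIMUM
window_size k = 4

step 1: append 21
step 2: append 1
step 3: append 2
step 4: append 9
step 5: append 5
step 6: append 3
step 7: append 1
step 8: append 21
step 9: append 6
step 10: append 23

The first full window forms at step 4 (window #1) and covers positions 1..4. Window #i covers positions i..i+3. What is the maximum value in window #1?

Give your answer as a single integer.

Answer: 21

Derivation:
step 1: append 21 -> window=[21] (not full yet)
step 2: append 1 -> window=[21, 1] (not full yet)
step 3: append 2 -> window=[21, 1, 2] (not full yet)
step 4: append 9 -> window=[21, 1, 2, 9] -> max=21
Window #1 max = 21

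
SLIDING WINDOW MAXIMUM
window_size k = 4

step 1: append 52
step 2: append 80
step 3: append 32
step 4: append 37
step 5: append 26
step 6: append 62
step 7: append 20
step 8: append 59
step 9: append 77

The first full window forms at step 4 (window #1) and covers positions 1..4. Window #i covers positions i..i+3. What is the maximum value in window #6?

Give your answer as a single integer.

Answer: 77

Derivation:
step 1: append 52 -> window=[52] (not full yet)
step 2: append 80 -> window=[52, 80] (not full yet)
step 3: append 32 -> window=[52, 80, 32] (not full yet)
step 4: append 37 -> window=[52, 80, 32, 37] -> max=80
step 5: append 26 -> window=[80, 32, 37, 26] -> max=80
step 6: append 62 -> window=[32, 37, 26, 62] -> max=62
step 7: append 20 -> window=[37, 26, 62, 20] -> max=62
step 8: append 59 -> window=[26, 62, 20, 59] -> max=62
step 9: append 77 -> window=[62, 20, 59, 77] -> max=77
Window #6 max = 77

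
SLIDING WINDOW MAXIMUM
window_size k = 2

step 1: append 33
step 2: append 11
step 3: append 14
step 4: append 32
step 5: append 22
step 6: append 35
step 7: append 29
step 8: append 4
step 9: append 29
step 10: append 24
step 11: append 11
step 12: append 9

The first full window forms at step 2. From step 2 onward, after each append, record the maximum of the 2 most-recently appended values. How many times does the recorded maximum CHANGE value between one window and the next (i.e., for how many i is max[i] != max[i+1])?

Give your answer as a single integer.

step 1: append 33 -> window=[33] (not full yet)
step 2: append 11 -> window=[33, 11] -> max=33
step 3: append 14 -> window=[11, 14] -> max=14
step 4: append 32 -> window=[14, 32] -> max=32
step 5: append 22 -> window=[32, 22] -> max=32
step 6: append 35 -> window=[22, 35] -> max=35
step 7: append 29 -> window=[35, 29] -> max=35
step 8: append 4 -> window=[29, 4] -> max=29
step 9: append 29 -> window=[4, 29] -> max=29
step 10: append 24 -> window=[29, 24] -> max=29
step 11: append 11 -> window=[24, 11] -> max=24
step 12: append 9 -> window=[11, 9] -> max=11
Recorded maximums: 33 14 32 32 35 35 29 29 29 24 11
Changes between consecutive maximums: 6

Answer: 6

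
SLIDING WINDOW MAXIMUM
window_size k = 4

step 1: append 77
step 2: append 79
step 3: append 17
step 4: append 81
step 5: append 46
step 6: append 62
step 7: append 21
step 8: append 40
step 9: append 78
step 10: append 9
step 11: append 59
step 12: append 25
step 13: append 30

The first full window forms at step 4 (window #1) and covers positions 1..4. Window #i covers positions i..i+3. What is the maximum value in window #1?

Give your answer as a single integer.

Answer: 81

Derivation:
step 1: append 77 -> window=[77] (not full yet)
step 2: append 79 -> window=[77, 79] (not full yet)
step 3: append 17 -> window=[77, 79, 17] (not full yet)
step 4: append 81 -> window=[77, 79, 17, 81] -> max=81
Window #1 max = 81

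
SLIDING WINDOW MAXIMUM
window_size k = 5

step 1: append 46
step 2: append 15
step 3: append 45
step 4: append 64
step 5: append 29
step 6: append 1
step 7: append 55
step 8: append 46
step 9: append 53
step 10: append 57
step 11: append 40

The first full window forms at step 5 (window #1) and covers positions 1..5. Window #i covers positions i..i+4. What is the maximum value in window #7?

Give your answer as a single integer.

step 1: append 46 -> window=[46] (not full yet)
step 2: append 15 -> window=[46, 15] (not full yet)
step 3: append 45 -> window=[46, 15, 45] (not full yet)
step 4: append 64 -> window=[46, 15, 45, 64] (not full yet)
step 5: append 29 -> window=[46, 15, 45, 64, 29] -> max=64
step 6: append 1 -> window=[15, 45, 64, 29, 1] -> max=64
step 7: append 55 -> window=[45, 64, 29, 1, 55] -> max=64
step 8: append 46 -> window=[64, 29, 1, 55, 46] -> max=64
step 9: append 53 -> window=[29, 1, 55, 46, 53] -> max=55
step 10: append 57 -> window=[1, 55, 46, 53, 57] -> max=57
step 11: append 40 -> window=[55, 46, 53, 57, 40] -> max=57
Window #7 max = 57

Answer: 57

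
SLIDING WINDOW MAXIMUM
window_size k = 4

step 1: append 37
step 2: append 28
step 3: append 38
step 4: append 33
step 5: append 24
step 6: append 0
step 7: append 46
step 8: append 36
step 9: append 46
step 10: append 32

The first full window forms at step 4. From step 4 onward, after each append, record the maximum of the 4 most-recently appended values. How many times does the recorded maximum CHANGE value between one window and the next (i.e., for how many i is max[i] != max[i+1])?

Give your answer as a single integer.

Answer: 1

Derivation:
step 1: append 37 -> window=[37] (not full yet)
step 2: append 28 -> window=[37, 28] (not full yet)
step 3: append 38 -> window=[37, 28, 38] (not full yet)
step 4: append 33 -> window=[37, 28, 38, 33] -> max=38
step 5: append 24 -> window=[28, 38, 33, 24] -> max=38
step 6: append 0 -> window=[38, 33, 24, 0] -> max=38
step 7: append 46 -> window=[33, 24, 0, 46] -> max=46
step 8: append 36 -> window=[24, 0, 46, 36] -> max=46
step 9: append 46 -> window=[0, 46, 36, 46] -> max=46
step 10: append 32 -> window=[46, 36, 46, 32] -> max=46
Recorded maximums: 38 38 38 46 46 46 46
Changes between consecutive maximums: 1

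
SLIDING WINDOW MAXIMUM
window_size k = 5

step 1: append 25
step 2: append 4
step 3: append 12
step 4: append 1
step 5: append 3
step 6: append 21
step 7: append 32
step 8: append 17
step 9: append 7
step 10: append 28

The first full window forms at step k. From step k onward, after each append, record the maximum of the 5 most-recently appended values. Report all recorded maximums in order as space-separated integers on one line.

step 1: append 25 -> window=[25] (not full yet)
step 2: append 4 -> window=[25, 4] (not full yet)
step 3: append 12 -> window=[25, 4, 12] (not full yet)
step 4: append 1 -> window=[25, 4, 12, 1] (not full yet)
step 5: append 3 -> window=[25, 4, 12, 1, 3] -> max=25
step 6: append 21 -> window=[4, 12, 1, 3, 21] -> max=21
step 7: append 32 -> window=[12, 1, 3, 21, 32] -> max=32
step 8: append 17 -> window=[1, 3, 21, 32, 17] -> max=32
step 9: append 7 -> window=[3, 21, 32, 17, 7] -> max=32
step 10: append 28 -> window=[21, 32, 17, 7, 28] -> max=32

Answer: 25 21 32 32 32 32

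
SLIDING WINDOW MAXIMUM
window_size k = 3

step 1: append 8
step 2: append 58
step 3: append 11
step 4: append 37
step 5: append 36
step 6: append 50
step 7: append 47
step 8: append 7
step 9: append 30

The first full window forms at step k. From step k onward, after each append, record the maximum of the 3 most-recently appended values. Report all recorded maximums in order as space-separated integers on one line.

Answer: 58 58 37 50 50 50 47

Derivation:
step 1: append 8 -> window=[8] (not full yet)
step 2: append 58 -> window=[8, 58] (not full yet)
step 3: append 11 -> window=[8, 58, 11] -> max=58
step 4: append 37 -> window=[58, 11, 37] -> max=58
step 5: append 36 -> window=[11, 37, 36] -> max=37
step 6: append 50 -> window=[37, 36, 50] -> max=50
step 7: append 47 -> window=[36, 50, 47] -> max=50
step 8: append 7 -> window=[50, 47, 7] -> max=50
step 9: append 30 -> window=[47, 7, 30] -> max=47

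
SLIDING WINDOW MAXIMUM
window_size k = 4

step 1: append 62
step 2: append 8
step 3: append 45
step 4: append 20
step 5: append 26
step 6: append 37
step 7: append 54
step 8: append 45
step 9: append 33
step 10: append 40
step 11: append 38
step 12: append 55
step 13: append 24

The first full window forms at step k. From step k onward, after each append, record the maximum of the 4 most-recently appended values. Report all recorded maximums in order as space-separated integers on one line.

Answer: 62 45 45 54 54 54 54 45 55 55

Derivation:
step 1: append 62 -> window=[62] (not full yet)
step 2: append 8 -> window=[62, 8] (not full yet)
step 3: append 45 -> window=[62, 8, 45] (not full yet)
step 4: append 20 -> window=[62, 8, 45, 20] -> max=62
step 5: append 26 -> window=[8, 45, 20, 26] -> max=45
step 6: append 37 -> window=[45, 20, 26, 37] -> max=45
step 7: append 54 -> window=[20, 26, 37, 54] -> max=54
step 8: append 45 -> window=[26, 37, 54, 45] -> max=54
step 9: append 33 -> window=[37, 54, 45, 33] -> max=54
step 10: append 40 -> window=[54, 45, 33, 40] -> max=54
step 11: append 38 -> window=[45, 33, 40, 38] -> max=45
step 12: append 55 -> window=[33, 40, 38, 55] -> max=55
step 13: append 24 -> window=[40, 38, 55, 24] -> max=55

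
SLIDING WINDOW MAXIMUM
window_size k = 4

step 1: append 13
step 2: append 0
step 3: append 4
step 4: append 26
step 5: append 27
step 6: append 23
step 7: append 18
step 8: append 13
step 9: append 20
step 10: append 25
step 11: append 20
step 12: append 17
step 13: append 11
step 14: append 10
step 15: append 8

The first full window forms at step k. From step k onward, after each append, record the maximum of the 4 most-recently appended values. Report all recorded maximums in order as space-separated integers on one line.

step 1: append 13 -> window=[13] (not full yet)
step 2: append 0 -> window=[13, 0] (not full yet)
step 3: append 4 -> window=[13, 0, 4] (not full yet)
step 4: append 26 -> window=[13, 0, 4, 26] -> max=26
step 5: append 27 -> window=[0, 4, 26, 27] -> max=27
step 6: append 23 -> window=[4, 26, 27, 23] -> max=27
step 7: append 18 -> window=[26, 27, 23, 18] -> max=27
step 8: append 13 -> window=[27, 23, 18, 13] -> max=27
step 9: append 20 -> window=[23, 18, 13, 20] -> max=23
step 10: append 25 -> window=[18, 13, 20, 25] -> max=25
step 11: append 20 -> window=[13, 20, 25, 20] -> max=25
step 12: append 17 -> window=[20, 25, 20, 17] -> max=25
step 13: append 11 -> window=[25, 20, 17, 11] -> max=25
step 14: append 10 -> window=[20, 17, 11, 10] -> max=20
step 15: append 8 -> window=[17, 11, 10, 8] -> max=17

Answer: 26 27 27 27 27 23 25 25 25 25 20 17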